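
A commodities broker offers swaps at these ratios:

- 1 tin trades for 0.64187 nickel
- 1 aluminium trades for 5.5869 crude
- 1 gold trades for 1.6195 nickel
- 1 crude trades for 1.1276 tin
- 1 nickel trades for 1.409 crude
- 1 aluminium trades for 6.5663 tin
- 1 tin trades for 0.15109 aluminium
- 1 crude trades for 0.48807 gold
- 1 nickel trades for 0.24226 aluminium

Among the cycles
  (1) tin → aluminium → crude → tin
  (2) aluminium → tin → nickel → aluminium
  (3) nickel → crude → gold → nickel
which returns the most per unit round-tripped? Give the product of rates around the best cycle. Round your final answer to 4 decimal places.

(1) 0.15109 × 5.5869 × 1.1276 = 0.95184
(2) 6.5663 × 0.64187 × 0.24226 = 1.02106
(3) 1.409 × 0.48807 × 1.6195 = 1.11371
Highest is cycle (3) at 1.1137 (>1, arbitrage).

1.1137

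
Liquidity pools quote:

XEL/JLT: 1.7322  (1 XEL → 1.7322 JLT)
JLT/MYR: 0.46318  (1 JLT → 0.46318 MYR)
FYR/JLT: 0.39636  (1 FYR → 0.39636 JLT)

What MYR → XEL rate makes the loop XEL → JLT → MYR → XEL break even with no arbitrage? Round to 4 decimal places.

Known legs of the cycle: 1.7322 × 0.46318 = 0.802320396
For no arbitrage the full-cycle product must be 1, so the missing rate is 1 / 0.802320396 ≈ 1.246385.

1.2464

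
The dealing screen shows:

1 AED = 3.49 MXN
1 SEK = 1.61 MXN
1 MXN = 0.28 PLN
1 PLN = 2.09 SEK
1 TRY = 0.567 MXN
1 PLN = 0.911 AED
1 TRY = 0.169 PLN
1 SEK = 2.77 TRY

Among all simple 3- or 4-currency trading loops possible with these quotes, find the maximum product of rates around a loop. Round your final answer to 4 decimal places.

TRY→PLN→SEK→TRY: 0.169 × 2.09 × 2.77 = 0.97839
PLN→SEK→MXN→PLN: 2.09 × 1.61 × 0.28 = 0.94217
TRY→MXN→PLN→SEK→TRY: 0.567 × 0.28 × 2.09 × 2.77 = 0.91911
AED→MXN→PLN→AED: 3.49 × 0.28 × 0.911 = 0.89023
Maximum is TRY→PLN→SEK→TRY at 0.9784; no arbitrage — every cycle loses value.

0.9784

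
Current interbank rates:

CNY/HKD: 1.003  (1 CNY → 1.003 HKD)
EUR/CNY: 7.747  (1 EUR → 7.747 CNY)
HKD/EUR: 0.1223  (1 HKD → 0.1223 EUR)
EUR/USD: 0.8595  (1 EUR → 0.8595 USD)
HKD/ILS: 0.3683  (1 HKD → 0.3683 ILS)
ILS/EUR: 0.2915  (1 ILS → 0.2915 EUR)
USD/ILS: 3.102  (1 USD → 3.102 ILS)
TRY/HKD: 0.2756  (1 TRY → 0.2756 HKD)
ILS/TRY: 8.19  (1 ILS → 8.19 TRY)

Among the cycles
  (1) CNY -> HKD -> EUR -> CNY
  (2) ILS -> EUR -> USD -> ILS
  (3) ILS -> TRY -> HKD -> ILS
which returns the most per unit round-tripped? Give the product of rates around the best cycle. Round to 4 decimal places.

0.9503

(1) 1.003 × 0.1223 × 7.747 = 0.95030
(2) 0.2915 × 0.8595 × 3.102 = 0.77719
(3) 8.19 × 0.2756 × 0.3683 = 0.83131
Highest is cycle (1) at 0.9503 (≤1, no arbitrage).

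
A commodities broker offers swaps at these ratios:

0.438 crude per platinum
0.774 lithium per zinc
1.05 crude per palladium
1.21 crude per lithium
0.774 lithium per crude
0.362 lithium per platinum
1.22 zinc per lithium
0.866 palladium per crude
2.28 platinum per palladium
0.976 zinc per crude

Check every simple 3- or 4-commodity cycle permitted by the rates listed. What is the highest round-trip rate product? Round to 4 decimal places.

crude→zinc→lithium→crude: 0.976 × 0.774 × 1.21 = 0.91406
palladium→platinum→lithium→crude→palladium: 2.28 × 0.362 × 1.21 × 0.866 = 0.86486
palladium→platinum→crude→palladium: 2.28 × 0.438 × 0.866 = 0.86482
Maximum is crude→zinc→lithium→crude at 0.9141; no arbitrage — every cycle loses value.

0.9141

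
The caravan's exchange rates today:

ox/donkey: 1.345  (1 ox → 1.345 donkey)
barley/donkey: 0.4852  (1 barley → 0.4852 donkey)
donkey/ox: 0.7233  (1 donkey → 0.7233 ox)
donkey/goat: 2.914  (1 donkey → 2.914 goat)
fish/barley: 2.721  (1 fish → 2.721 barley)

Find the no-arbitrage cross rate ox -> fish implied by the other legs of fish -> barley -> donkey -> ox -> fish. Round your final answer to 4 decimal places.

Known legs of the cycle: 2.721 × 0.4852 × 0.7233 = 0.95492178036
For no arbitrage the full-cycle product must be 1, so the missing rate is 1 / 0.95492178036 ≈ 1.047206.

1.0472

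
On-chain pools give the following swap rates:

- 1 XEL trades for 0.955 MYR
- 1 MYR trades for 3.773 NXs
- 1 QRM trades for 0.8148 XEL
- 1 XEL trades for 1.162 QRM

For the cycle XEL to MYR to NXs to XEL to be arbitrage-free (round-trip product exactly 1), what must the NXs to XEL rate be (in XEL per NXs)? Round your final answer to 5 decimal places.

Known legs of the cycle: 0.955 × 3.773 = 3.603215
For no arbitrage the full-cycle product must be 1, so the missing rate is 1 / 3.603215 ≈ 0.2775299.

0.27753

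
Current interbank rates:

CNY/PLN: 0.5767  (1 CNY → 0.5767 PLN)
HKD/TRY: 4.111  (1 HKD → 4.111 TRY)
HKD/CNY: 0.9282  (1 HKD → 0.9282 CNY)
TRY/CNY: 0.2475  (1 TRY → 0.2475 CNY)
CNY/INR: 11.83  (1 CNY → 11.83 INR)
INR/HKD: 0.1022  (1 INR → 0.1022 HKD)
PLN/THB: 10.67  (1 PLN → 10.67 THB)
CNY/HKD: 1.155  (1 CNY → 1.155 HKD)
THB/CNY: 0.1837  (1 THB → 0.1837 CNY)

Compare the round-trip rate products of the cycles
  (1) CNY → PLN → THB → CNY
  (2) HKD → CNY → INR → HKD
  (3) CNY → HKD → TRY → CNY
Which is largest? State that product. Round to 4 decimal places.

(1) 0.5767 × 10.67 × 0.1837 = 1.13038
(2) 0.9282 × 11.83 × 0.1022 = 1.12222
(3) 1.155 × 4.111 × 0.2475 = 1.17518
Highest is cycle (3) at 1.1752 (>1, arbitrage).

1.1752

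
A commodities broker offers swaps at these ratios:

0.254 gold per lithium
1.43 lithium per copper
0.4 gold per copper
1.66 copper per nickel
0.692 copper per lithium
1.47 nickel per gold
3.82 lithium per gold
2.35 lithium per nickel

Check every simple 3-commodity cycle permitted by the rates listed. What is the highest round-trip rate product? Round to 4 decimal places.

1.0574

lithium→copper→gold→lithium: 0.692 × 0.4 × 3.82 = 1.05738
gold→nickel→copper→gold: 1.47 × 1.66 × 0.4 = 0.97608
lithium→gold→nickel→lithium: 0.254 × 1.47 × 2.35 = 0.87744
Maximum is lithium→copper→gold→lithium at 1.0574; arbitrage exists.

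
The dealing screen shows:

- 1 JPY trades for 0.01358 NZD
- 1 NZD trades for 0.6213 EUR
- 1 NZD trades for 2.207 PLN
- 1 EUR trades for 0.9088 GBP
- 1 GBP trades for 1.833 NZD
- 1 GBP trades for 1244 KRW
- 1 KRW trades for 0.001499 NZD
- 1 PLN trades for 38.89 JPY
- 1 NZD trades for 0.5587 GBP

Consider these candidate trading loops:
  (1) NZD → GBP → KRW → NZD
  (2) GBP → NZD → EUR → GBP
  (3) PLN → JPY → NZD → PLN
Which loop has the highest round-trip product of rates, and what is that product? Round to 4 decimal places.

(1) 0.5587 × 1244 × 0.001499 = 1.04184
(2) 1.833 × 0.6213 × 0.9088 = 1.03498
(3) 38.89 × 0.01358 × 2.207 = 1.16557
Highest is cycle (3) at 1.1656 (>1, arbitrage).

1.1656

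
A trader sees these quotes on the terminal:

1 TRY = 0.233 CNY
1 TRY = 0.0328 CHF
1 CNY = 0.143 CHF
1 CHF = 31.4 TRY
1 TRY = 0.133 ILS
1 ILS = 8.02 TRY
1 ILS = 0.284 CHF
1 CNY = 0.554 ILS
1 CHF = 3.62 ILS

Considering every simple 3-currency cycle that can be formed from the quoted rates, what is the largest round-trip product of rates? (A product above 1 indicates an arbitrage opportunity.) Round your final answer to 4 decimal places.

ILS→CHF→TRY→ILS: 0.284 × 31.4 × 0.133 = 1.18604
CHF→TRY→CNY→CHF: 31.4 × 0.233 × 0.143 = 1.04622
ILS→TRY→CNY→ILS: 8.02 × 0.233 × 0.554 = 1.03524
ILS→TRY→CHF→ILS: 8.02 × 0.0328 × 3.62 = 0.95226
Maximum is ILS→CHF→TRY→ILS at 1.1860; arbitrage exists.

1.1860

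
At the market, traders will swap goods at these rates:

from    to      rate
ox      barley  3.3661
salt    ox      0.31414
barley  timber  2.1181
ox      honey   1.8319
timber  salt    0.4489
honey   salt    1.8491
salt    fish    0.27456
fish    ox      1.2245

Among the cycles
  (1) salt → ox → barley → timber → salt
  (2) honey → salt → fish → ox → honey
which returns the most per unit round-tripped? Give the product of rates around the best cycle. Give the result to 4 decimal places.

(1) 0.31414 × 3.3661 × 2.1181 × 0.4489 = 1.00542
(2) 1.8491 × 0.27456 × 1.2245 × 1.8319 = 1.13883
Highest is cycle (2) at 1.1388 (>1, arbitrage).

1.1388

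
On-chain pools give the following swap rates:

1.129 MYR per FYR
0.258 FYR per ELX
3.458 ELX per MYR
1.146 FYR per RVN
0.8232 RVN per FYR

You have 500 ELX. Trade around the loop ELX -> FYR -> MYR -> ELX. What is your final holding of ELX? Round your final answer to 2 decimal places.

500 ELX × 0.258 = 129 FYR
129 FYR × 1.129 = 145.641 MYR
145.641 MYR × 3.458 = 503.626578 ELX

503.63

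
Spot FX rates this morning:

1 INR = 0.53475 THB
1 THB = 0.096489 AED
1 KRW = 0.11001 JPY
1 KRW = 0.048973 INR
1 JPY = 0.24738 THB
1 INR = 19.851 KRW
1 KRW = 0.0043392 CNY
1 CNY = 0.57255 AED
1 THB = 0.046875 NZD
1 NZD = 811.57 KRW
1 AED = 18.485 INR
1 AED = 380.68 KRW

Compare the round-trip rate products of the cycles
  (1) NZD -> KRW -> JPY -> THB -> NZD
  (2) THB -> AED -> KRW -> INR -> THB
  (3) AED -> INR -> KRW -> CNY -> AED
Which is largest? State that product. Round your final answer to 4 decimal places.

1.0353

(1) 811.57 × 0.11001 × 0.24738 × 0.046875 = 1.03529
(2) 0.096489 × 380.68 × 0.048973 × 0.53475 = 0.96193
(3) 18.485 × 19.851 × 0.0043392 × 0.57255 = 0.91164
Highest is cycle (1) at 1.0353 (>1, arbitrage).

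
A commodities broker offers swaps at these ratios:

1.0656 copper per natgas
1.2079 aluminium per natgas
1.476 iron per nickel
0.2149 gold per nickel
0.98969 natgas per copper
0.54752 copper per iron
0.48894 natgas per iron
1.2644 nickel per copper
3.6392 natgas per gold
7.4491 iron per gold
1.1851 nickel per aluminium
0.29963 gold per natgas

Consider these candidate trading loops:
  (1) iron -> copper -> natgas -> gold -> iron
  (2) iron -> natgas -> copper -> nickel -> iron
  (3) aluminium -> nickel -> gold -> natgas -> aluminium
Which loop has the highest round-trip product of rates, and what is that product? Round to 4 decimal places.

1.2095

(1) 0.54752 × 0.98969 × 0.29963 × 7.4491 = 1.20945
(2) 0.48894 × 1.0656 × 1.2644 × 1.476 = 0.97235
(3) 1.1851 × 0.2149 × 3.6392 × 1.2079 = 1.11951
Highest is cycle (1) at 1.2095 (>1, arbitrage).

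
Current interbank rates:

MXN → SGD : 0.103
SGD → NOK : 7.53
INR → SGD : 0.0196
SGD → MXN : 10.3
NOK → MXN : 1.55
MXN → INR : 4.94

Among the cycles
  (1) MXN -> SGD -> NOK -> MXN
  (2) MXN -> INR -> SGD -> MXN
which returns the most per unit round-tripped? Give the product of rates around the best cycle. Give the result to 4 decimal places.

(1) 0.103 × 7.53 × 1.55 = 1.20216
(2) 4.94 × 0.0196 × 10.3 = 0.99729
Highest is cycle (1) at 1.2022 (>1, arbitrage).

1.2022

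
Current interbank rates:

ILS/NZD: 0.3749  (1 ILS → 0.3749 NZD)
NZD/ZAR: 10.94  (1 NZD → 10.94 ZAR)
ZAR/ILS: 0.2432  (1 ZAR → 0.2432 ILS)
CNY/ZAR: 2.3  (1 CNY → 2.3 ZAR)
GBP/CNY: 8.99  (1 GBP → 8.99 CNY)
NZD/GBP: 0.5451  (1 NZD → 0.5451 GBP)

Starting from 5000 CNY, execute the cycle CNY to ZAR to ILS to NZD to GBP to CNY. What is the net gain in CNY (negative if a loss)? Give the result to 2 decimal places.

5000 CNY × 2.3 = 11500 ZAR
11500 ZAR × 0.2432 = 2796.8 ILS
2796.8 ILS × 0.3749 = 1048.52032 NZD
1048.52032 NZD × 0.5451 = 571.548426432 GBP
571.548426432 GBP × 8.99 = 5138.22035362368 CNY
Net change: 5138.22035362368 − 5000 = 138.22035362368 CNY

138.22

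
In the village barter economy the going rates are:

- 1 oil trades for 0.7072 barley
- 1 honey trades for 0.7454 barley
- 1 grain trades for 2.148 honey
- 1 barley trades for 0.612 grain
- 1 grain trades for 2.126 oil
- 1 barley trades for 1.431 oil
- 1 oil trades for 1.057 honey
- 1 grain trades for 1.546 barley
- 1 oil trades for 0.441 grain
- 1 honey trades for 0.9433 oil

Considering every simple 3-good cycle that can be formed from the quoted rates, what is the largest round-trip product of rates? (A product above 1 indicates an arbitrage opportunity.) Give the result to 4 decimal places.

1.1275

oil→honey→barley→oil: 1.057 × 0.7454 × 1.431 = 1.12747
grain→honey→barley→grain: 2.148 × 0.7454 × 0.612 = 0.97988
grain→barley→oil→grain: 1.546 × 1.431 × 0.441 = 0.97564
grain→oil→barley→grain: 2.126 × 0.7072 × 0.612 = 0.92015
grain→honey→oil→grain: 2.148 × 0.9433 × 0.441 = 0.89356
Maximum is oil→honey→barley→oil at 1.1275; arbitrage exists.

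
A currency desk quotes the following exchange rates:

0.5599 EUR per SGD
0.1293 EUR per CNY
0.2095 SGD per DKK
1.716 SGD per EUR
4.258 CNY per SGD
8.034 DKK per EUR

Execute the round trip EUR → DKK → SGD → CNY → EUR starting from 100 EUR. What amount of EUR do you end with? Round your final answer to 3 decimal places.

100 EUR × 8.034 = 803.4 DKK
803.4 DKK × 0.2095 = 168.3123 SGD
168.3123 SGD × 4.258 = 716.6737734 CNY
716.6737734 CNY × 0.1293 = 92.66591890062 EUR

92.666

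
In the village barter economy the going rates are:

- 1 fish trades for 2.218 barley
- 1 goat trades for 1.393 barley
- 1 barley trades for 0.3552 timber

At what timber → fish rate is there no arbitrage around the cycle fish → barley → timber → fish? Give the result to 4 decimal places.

Known legs of the cycle: 2.218 × 0.3552 = 0.7878336
For no arbitrage the full-cycle product must be 1, so the missing rate is 1 / 0.7878336 ≈ 1.269304.

1.2693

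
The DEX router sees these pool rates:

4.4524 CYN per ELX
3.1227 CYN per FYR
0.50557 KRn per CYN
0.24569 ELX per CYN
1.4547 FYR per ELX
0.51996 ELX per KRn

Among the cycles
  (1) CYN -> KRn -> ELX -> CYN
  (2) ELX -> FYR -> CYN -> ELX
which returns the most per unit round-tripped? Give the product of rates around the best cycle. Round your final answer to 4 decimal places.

(1) 0.50557 × 0.51996 × 4.4524 = 1.17043
(2) 1.4547 × 3.1227 × 0.24569 = 1.11607
Highest is cycle (1) at 1.1704 (>1, arbitrage).

1.1704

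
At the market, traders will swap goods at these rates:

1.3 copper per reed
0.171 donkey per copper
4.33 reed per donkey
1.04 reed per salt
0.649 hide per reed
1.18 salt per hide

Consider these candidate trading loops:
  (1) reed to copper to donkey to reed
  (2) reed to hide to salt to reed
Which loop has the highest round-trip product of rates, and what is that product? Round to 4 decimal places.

0.9626

(1) 1.3 × 0.171 × 4.33 = 0.96256
(2) 0.649 × 1.18 × 1.04 = 0.79645
Highest is cycle (1) at 0.9626 (≤1, no arbitrage).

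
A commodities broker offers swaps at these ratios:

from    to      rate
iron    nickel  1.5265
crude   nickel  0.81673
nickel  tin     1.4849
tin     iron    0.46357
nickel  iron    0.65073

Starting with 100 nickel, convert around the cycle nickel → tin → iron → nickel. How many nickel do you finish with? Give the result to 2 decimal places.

105.08

100 nickel × 1.4849 = 148.49 tin
148.49 tin × 0.46357 = 68.8355093 iron
68.8355093 iron × 1.5265 = 105.07740494645 nickel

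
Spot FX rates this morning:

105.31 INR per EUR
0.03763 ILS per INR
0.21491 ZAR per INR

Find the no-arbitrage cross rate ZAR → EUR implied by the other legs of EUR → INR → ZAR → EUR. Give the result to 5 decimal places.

0.04418

Known legs of the cycle: 105.31 × 0.21491 = 22.6321721
For no arbitrage the full-cycle product must be 1, so the missing rate is 1 / 22.6321721 ≈ 0.0441849.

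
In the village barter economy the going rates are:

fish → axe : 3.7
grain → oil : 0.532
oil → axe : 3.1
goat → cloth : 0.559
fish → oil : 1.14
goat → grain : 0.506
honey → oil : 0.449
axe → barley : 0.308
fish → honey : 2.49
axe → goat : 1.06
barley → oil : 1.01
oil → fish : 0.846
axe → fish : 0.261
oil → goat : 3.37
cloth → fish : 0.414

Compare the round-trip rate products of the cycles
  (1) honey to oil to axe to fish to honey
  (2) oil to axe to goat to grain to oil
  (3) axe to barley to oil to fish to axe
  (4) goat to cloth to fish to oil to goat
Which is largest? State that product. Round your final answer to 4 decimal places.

(1) 0.449 × 3.1 × 0.261 × 2.49 = 0.90458
(2) 3.1 × 1.06 × 0.506 × 0.532 = 0.88456
(3) 0.308 × 1.01 × 0.846 × 3.7 = 0.97374
(4) 0.559 × 0.414 × 1.14 × 3.37 = 0.88909
Highest is cycle (3) at 0.9737 (≤1, no arbitrage).

0.9737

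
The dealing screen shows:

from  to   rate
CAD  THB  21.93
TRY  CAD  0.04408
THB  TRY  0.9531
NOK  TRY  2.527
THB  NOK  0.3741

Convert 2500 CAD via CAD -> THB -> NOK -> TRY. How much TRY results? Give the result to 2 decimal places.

2500 CAD × 21.93 = 54825 THB
54825 THB × 0.3741 = 20510.0325 NOK
20510.0325 NOK × 2.527 = 51828.8521275 TRY

51828.85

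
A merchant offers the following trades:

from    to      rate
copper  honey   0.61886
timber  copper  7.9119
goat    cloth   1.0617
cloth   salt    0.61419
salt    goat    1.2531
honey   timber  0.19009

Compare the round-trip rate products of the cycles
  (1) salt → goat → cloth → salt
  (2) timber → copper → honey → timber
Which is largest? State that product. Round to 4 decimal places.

0.9307

(1) 1.2531 × 1.0617 × 0.61419 = 0.81713
(2) 7.9119 × 0.61886 × 0.19009 = 0.93075
Highest is cycle (2) at 0.9307 (≤1, no arbitrage).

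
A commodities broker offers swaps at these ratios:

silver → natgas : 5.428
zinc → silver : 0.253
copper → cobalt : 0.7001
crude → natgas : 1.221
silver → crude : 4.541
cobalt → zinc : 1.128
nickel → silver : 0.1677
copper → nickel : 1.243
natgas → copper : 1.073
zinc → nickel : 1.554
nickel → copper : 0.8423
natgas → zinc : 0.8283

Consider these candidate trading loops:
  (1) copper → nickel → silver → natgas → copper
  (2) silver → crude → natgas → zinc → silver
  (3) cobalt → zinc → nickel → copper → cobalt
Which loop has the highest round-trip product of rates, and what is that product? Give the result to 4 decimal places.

(1) 1.243 × 0.1677 × 5.428 × 1.073 = 1.21407
(2) 4.541 × 1.221 × 0.8283 × 0.253 = 1.16192
(3) 1.128 × 1.554 × 0.8423 × 0.7001 = 1.03368
Highest is cycle (1) at 1.2141 (>1, arbitrage).

1.2141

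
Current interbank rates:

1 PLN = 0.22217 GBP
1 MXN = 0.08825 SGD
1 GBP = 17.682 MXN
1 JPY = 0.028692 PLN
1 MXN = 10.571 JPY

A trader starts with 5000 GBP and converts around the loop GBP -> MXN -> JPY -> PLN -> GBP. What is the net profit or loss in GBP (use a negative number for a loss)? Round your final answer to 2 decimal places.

5000 GBP × 17.682 = 88410 MXN
88410 MXN × 10.571 = 934582.11 JPY
934582.11 JPY × 0.028692 = 26815.02990012 PLN
26815.02990012 PLN × 0.22217 = 5957.4951929096604 GBP
Net change: 5957.4951929096604 − 5000 = 957.4951929096604 GBP

957.50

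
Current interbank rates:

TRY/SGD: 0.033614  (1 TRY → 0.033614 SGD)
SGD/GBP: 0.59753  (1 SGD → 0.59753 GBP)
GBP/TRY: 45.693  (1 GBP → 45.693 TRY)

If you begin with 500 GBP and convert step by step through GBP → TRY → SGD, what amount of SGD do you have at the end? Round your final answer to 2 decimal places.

767.96

500 GBP × 45.693 = 22846.5 TRY
22846.5 TRY × 0.033614 = 767.962251 SGD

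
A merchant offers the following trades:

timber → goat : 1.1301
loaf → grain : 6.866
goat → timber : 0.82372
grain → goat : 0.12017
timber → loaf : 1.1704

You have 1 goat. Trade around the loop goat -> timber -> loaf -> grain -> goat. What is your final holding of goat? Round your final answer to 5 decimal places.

1 goat × 0.82372 = 0.82372 timber
0.82372 timber × 1.1704 = 0.964081888 loaf
0.964081888 loaf × 6.866 = 6.619386243008 grain
6.619386243008 grain × 0.12017 = 0.79545164482227136 goat

0.79545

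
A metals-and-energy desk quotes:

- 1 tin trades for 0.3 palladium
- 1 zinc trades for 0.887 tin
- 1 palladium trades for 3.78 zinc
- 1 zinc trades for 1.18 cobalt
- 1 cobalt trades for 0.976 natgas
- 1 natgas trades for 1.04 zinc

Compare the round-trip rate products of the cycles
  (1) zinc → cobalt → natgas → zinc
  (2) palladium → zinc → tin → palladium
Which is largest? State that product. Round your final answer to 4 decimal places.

1.1977

(1) 1.18 × 0.976 × 1.04 = 1.19775
(2) 3.78 × 0.887 × 0.3 = 1.00586
Highest is cycle (1) at 1.1977 (>1, arbitrage).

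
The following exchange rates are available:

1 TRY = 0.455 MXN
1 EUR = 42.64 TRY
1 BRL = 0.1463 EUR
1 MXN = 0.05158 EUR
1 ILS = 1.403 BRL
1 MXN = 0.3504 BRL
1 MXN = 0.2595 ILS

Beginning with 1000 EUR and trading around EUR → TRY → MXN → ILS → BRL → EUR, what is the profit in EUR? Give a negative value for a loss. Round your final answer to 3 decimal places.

33.399

1000 EUR × 42.64 = 42640 TRY
42640 TRY × 0.455 = 19401.2 MXN
19401.2 MXN × 0.2595 = 5034.6114 ILS
5034.6114 ILS × 1.403 = 7063.5597942 BRL
7063.5597942 BRL × 0.1463 = 1033.39879789146 EUR
Net change: 1033.39879789146 − 1000 = 33.39879789146 EUR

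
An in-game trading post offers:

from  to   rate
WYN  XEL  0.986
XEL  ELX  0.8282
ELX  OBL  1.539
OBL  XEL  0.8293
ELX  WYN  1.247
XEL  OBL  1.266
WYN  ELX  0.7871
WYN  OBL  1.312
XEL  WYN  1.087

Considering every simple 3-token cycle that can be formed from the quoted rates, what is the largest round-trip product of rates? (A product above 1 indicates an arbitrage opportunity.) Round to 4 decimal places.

1.1827

WYN→OBL→XEL→WYN: 1.312 × 0.8293 × 1.087 = 1.18270
ELX→OBL→XEL→ELX: 1.539 × 0.8293 × 0.8282 = 1.05703
ELX→WYN→XEL→ELX: 1.247 × 0.986 × 0.8282 = 1.01831
Maximum is WYN→OBL→XEL→WYN at 1.1827; arbitrage exists.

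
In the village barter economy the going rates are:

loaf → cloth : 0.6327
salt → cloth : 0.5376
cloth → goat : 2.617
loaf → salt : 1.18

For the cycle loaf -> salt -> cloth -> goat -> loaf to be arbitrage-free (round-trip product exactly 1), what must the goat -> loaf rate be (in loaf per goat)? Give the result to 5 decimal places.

Known legs of the cycle: 1.18 × 0.5376 × 2.617 = 1.660141056
For no arbitrage the full-cycle product must be 1, so the missing rate is 1 / 1.660141056 ≈ 0.6023585.

0.60236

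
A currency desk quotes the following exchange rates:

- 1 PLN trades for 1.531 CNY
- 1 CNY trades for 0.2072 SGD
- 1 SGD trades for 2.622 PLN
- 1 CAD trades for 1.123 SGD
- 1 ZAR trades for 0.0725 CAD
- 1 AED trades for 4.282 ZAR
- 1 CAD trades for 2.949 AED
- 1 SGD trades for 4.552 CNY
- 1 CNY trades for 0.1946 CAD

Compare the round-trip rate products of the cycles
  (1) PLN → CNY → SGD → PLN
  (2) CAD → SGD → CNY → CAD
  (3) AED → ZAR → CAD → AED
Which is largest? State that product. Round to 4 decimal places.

(1) 1.531 × 0.2072 × 2.622 = 0.83176
(2) 1.123 × 4.552 × 0.1946 = 0.99477
(3) 4.282 × 0.0725 × 2.949 = 0.91550
Highest is cycle (2) at 0.9948 (≤1, no arbitrage).

0.9948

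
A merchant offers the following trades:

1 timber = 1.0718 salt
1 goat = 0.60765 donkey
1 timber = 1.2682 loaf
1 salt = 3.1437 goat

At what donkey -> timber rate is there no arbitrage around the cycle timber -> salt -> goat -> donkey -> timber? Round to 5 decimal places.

Known legs of the cycle: 1.0718 × 3.1437 × 0.60765 = 2.047426641099
For no arbitrage the full-cycle product must be 1, so the missing rate is 1 / 2.047426641099 ≈ 0.4884180.

0.48842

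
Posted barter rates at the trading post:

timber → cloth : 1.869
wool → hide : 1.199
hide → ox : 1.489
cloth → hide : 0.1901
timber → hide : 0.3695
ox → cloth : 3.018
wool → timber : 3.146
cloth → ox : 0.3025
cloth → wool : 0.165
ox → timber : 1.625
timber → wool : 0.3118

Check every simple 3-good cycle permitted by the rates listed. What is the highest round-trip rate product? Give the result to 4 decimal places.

0.9702

wool→timber→cloth→wool: 3.146 × 1.869 × 0.165 = 0.97018
cloth→ox→timber→cloth: 0.3025 × 1.625 × 1.869 = 0.91873
ox→timber→hide→ox: 1.625 × 0.3695 × 1.489 = 0.89405
cloth→hide→ox→cloth: 0.1901 × 1.489 × 3.018 = 0.85427
Maximum is wool→timber→cloth→wool at 0.9702; no arbitrage — every cycle loses value.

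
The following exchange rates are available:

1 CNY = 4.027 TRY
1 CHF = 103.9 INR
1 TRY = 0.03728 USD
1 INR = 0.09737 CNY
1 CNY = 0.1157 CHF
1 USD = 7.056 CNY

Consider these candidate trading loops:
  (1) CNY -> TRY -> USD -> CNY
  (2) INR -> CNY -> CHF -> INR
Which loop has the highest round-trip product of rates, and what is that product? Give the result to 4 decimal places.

1.1705

(1) 4.027 × 0.03728 × 7.056 = 1.05929
(2) 0.09737 × 0.1157 × 103.9 = 1.17051
Highest is cycle (2) at 1.1705 (>1, arbitrage).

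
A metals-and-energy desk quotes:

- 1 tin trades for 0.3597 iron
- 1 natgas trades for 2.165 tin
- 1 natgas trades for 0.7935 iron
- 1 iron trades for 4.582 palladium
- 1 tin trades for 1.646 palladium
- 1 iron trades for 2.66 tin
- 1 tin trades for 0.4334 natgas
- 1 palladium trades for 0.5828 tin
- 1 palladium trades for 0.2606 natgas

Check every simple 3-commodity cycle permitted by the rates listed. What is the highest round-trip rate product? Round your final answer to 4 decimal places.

tin→iron→palladium→tin: 0.3597 × 4.582 × 0.5828 = 0.96054
natgas→iron→palladium→natgas: 0.7935 × 4.582 × 0.2606 = 0.94749
natgas→tin→palladium→natgas: 2.165 × 1.646 × 0.2606 = 0.92867
natgas→iron→tin→natgas: 0.7935 × 2.66 × 0.4334 = 0.91478
Maximum is tin→iron→palladium→tin at 0.9605; no arbitrage — every cycle loses value.

0.9605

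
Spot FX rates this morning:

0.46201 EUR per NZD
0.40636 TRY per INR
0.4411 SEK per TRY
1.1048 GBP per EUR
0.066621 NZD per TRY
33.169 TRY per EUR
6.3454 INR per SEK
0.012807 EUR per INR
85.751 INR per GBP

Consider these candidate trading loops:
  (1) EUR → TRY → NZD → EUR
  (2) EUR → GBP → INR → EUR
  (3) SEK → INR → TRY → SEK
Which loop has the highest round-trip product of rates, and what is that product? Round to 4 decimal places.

1.2133

(1) 33.169 × 0.066621 × 0.46201 = 1.02093
(2) 1.1048 × 85.751 × 0.012807 = 1.21331
(3) 6.3454 × 0.40636 × 0.4411 = 1.13738
Highest is cycle (2) at 1.2133 (>1, arbitrage).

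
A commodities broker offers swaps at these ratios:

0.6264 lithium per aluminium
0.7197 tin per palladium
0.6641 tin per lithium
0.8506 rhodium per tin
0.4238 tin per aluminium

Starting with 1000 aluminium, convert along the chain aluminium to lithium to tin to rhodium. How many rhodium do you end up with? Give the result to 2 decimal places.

353.84

1000 aluminium × 0.6264 = 626.4 lithium
626.4 lithium × 0.6641 = 415.99224 tin
415.99224 tin × 0.8506 = 353.842999344 rhodium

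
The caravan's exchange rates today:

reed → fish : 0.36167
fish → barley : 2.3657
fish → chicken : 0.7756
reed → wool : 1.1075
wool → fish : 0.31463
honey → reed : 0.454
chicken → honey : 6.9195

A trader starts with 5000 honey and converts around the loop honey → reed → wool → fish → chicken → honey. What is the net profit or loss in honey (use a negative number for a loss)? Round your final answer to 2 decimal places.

-754.96

5000 honey × 0.454 = 2270 reed
2270 reed × 1.1075 = 2514.025 wool
2514.025 wool × 0.31463 = 790.98768575 fish
790.98768575 fish × 0.7756 = 613.4900490677 chicken
613.4900490677 chicken × 6.9195 = 4245.04439452395015 honey
Net change: 4245.04439452395015 − 5000 = -754.95560547604985 honey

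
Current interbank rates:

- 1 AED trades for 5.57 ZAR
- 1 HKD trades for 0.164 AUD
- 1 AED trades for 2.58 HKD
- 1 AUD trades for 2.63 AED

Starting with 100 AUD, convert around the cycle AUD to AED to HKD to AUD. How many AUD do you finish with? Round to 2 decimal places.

100 AUD × 2.63 = 263 AED
263 AED × 2.58 = 678.54 HKD
678.54 HKD × 0.164 = 111.28056 AUD

111.28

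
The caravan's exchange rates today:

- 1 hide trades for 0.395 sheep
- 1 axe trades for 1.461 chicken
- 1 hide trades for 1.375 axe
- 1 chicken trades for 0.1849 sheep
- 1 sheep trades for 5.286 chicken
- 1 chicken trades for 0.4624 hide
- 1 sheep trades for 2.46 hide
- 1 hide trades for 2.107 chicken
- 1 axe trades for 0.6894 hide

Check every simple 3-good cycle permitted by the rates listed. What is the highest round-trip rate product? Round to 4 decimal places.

hide→sheep→chicken→hide: 0.395 × 5.286 × 0.4624 = 0.96548
hide→chicken→sheep→hide: 2.107 × 0.1849 × 2.46 = 0.95838
hide→axe→chicken→hide: 1.375 × 1.461 × 0.4624 = 0.92890
Maximum is hide→sheep→chicken→hide at 0.9655; no arbitrage — every cycle loses value.

0.9655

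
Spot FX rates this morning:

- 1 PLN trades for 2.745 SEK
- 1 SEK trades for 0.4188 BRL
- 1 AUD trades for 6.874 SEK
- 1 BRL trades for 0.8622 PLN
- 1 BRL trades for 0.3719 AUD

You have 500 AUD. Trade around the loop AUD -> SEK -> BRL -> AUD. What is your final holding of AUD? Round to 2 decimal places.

500 AUD × 6.874 = 3437 SEK
3437 SEK × 0.4188 = 1439.4156 BRL
1439.4156 BRL × 0.3719 = 535.31866164 AUD

535.32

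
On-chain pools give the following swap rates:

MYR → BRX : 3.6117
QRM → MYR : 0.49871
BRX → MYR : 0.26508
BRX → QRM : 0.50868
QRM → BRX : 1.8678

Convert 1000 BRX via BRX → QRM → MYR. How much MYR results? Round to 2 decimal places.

1000 BRX × 0.50868 = 508.68 QRM
508.68 QRM × 0.49871 = 253.6838028 MYR

253.68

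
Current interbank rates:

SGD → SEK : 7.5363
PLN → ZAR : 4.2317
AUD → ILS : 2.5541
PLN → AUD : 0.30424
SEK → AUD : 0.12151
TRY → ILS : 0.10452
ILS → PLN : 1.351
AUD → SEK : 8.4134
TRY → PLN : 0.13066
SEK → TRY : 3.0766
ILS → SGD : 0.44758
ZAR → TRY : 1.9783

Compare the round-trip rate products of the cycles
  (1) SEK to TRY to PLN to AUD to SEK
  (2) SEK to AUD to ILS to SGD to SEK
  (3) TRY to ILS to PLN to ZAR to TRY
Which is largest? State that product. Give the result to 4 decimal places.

1.1821

(1) 3.0766 × 0.13066 × 0.30424 × 8.4134 = 1.02897
(2) 0.12151 × 2.5541 × 0.44758 × 7.5363 = 1.04684
(3) 0.10452 × 1.351 × 4.2317 × 1.9783 = 1.18212
Highest is cycle (3) at 1.1821 (>1, arbitrage).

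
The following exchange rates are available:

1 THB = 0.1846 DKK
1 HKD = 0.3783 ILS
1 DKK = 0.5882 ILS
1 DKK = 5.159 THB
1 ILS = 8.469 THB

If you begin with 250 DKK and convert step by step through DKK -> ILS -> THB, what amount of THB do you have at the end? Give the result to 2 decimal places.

250 DKK × 0.5882 = 147.05 ILS
147.05 ILS × 8.469 = 1245.36645 THB

1245.37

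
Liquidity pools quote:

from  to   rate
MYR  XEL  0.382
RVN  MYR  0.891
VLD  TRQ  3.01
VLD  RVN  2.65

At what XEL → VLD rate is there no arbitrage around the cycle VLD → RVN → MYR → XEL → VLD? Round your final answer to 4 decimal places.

1.1087

Known legs of the cycle: 2.65 × 0.891 × 0.382 = 0.9019593
For no arbitrage the full-cycle product must be 1, so the missing rate is 1 / 0.9019593 ≈ 1.108697.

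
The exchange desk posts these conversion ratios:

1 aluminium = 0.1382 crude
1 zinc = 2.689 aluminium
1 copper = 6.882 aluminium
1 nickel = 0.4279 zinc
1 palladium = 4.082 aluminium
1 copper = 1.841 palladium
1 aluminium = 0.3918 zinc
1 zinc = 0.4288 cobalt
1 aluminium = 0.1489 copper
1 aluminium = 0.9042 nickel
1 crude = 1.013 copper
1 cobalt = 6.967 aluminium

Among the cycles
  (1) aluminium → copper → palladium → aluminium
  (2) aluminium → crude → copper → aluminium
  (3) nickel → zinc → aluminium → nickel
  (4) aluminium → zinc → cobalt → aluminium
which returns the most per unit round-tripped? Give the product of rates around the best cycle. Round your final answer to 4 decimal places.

(1) 0.1489 × 1.841 × 4.082 = 1.11898
(2) 0.1382 × 1.013 × 6.882 = 0.96346
(3) 0.4279 × 2.689 × 0.9042 = 1.04039
(4) 0.3918 × 0.4288 × 6.967 = 1.17048
Highest is cycle (4) at 1.1705 (>1, arbitrage).

1.1705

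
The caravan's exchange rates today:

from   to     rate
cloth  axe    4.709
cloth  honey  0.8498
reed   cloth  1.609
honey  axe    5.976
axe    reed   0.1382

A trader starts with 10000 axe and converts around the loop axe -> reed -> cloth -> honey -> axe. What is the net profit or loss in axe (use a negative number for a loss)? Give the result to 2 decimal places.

1292.53

10000 axe × 0.1382 = 1382 reed
1382 reed × 1.609 = 2223.638 cloth
2223.638 cloth × 0.8498 = 1889.6475724 honey
1889.6475724 honey × 5.976 = 11292.5338926624 axe
Net change: 11292.5338926624 − 10000 = 1292.5338926624 axe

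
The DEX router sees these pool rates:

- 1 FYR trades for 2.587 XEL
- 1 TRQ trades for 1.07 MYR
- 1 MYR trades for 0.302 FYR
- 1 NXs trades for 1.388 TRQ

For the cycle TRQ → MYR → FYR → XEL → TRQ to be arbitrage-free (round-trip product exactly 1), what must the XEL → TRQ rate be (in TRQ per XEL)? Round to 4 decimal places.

Known legs of the cycle: 1.07 × 0.302 × 2.587 = 0.83596318
For no arbitrage the full-cycle product must be 1, so the missing rate is 1 / 0.83596318 ≈ 1.196225.

1.1962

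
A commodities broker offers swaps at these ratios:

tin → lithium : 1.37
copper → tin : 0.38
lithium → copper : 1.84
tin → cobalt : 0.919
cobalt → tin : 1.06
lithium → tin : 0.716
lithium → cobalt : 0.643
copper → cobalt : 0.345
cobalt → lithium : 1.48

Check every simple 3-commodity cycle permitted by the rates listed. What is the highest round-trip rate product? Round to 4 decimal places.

lithium→tin→cobalt→lithium: 0.716 × 0.919 × 1.48 = 0.97385
copper→tin→lithium→copper: 0.38 × 1.37 × 1.84 = 0.95790
copper→cobalt→lithium→copper: 0.345 × 1.48 × 1.84 = 0.93950
lithium→cobalt→tin→lithium: 0.643 × 1.06 × 1.37 = 0.93376
Maximum is lithium→tin→cobalt→lithium at 0.9738; no arbitrage — every cycle loses value.

0.9738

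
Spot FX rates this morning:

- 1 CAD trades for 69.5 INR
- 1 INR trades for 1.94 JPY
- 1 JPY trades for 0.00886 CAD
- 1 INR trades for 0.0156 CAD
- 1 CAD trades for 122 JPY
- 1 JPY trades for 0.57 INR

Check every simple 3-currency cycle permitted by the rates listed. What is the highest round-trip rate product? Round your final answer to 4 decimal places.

CAD→INR→JPY→CAD: 69.5 × 1.94 × 0.00886 = 1.19459
CAD→JPY→INR→CAD: 122 × 0.57 × 0.0156 = 1.08482
Maximum is CAD→INR→JPY→CAD at 1.1946; arbitrage exists.

1.1946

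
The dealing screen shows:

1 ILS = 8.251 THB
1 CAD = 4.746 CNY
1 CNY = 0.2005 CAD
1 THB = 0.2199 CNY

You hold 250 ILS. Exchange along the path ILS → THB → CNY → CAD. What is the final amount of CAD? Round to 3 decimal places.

250 ILS × 8.251 = 2062.75 THB
2062.75 THB × 0.2199 = 453.598725 CNY
453.598725 CNY × 0.2005 = 90.9465443625 CAD

90.947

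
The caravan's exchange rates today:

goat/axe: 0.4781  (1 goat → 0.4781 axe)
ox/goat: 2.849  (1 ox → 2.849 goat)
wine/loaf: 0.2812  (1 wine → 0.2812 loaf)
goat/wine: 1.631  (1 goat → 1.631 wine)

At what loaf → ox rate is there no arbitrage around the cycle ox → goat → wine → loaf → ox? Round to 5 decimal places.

Known legs of the cycle: 2.849 × 1.631 × 0.2812 = 1.3066573828
For no arbitrage the full-cycle product must be 1, so the missing rate is 1 / 1.3066573828 ≈ 0.7653116.

0.76531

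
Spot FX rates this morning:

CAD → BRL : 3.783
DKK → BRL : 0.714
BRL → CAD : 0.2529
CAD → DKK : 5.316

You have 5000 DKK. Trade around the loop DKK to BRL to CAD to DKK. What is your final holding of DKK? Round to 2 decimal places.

4799.57

5000 DKK × 0.714 = 3570 BRL
3570 BRL × 0.2529 = 902.853 CAD
902.853 CAD × 5.316 = 4799.566548 DKK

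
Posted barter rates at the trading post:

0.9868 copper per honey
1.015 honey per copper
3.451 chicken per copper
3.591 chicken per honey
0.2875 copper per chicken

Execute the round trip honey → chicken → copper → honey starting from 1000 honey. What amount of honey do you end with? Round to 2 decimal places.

1000 honey × 3.591 = 3591 chicken
3591 chicken × 0.2875 = 1032.4125 copper
1032.4125 copper × 1.015 = 1047.8986875 honey

1047.90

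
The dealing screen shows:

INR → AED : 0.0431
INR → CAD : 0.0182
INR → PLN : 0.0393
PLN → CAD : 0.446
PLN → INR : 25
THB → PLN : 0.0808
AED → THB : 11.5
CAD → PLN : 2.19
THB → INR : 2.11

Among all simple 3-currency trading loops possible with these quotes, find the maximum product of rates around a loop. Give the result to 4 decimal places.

1.0458

INR→AED→THB→INR: 0.0431 × 11.5 × 2.11 = 1.04582
INR→CAD→PLN→INR: 0.0182 × 2.19 × 25 = 0.99645
Maximum is INR→AED→THB→INR at 1.0458; arbitrage exists.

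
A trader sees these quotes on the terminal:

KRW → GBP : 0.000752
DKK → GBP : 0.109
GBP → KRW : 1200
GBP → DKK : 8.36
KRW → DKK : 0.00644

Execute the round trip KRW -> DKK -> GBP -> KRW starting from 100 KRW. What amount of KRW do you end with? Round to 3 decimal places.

100 KRW × 0.00644 = 0.644 DKK
0.644 DKK × 0.109 = 0.070196 GBP
0.070196 GBP × 1200 = 84.2352 KRW

84.235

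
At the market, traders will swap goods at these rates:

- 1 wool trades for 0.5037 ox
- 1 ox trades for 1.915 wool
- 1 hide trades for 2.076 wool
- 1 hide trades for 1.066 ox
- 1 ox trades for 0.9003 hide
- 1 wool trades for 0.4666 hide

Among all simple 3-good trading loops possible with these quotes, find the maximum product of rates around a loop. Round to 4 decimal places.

0.9525

wool→hide→ox→wool: 0.4666 × 1.066 × 1.915 = 0.95251
wool→ox→hide→wool: 0.5037 × 0.9003 × 2.076 = 0.94143
Maximum is wool→hide→ox→wool at 0.9525; no arbitrage — every cycle loses value.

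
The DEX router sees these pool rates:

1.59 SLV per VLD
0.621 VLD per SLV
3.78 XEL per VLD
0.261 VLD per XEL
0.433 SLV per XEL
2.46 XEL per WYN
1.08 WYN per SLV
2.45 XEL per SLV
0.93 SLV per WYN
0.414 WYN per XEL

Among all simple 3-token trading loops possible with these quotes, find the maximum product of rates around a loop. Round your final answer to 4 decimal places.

1.1504

SLV→WYN→XEL→SLV: 1.08 × 2.46 × 0.433 = 1.15039
VLD→SLV→XEL→VLD: 1.59 × 2.45 × 0.261 = 1.01673
VLD→XEL→SLV→VLD: 3.78 × 0.433 × 0.621 = 1.01642
SLV→XEL→WYN→SLV: 2.45 × 0.414 × 0.93 = 0.94330
Maximum is SLV→WYN→XEL→SLV at 1.1504; arbitrage exists.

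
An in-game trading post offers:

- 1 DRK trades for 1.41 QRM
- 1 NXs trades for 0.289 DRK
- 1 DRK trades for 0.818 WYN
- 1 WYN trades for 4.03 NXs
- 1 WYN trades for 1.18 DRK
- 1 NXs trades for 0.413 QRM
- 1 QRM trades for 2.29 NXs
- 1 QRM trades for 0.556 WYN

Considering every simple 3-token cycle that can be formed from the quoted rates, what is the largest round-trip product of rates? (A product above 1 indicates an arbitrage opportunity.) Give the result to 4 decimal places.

NXs→DRK→WYN→NXs: 0.289 × 0.818 × 4.03 = 0.95270
NXs→DRK→QRM→NXs: 0.289 × 1.41 × 2.29 = 0.93315
NXs→QRM→WYN→NXs: 0.413 × 0.556 × 4.03 = 0.92540
QRM→WYN→DRK→QRM: 0.556 × 1.18 × 1.41 = 0.92507
Maximum is NXs→DRK→WYN→NXs at 0.9527; no arbitrage — every cycle loses value.

0.9527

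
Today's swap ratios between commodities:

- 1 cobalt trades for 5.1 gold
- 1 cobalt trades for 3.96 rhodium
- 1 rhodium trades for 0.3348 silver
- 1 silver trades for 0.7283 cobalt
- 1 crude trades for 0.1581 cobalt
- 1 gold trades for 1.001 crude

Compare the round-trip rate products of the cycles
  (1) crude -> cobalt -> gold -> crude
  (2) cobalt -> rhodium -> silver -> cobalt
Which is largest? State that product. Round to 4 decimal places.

0.9656

(1) 0.1581 × 5.1 × 1.001 = 0.80712
(2) 3.96 × 0.3348 × 0.7283 = 0.96559
Highest is cycle (2) at 0.9656 (≤1, no arbitrage).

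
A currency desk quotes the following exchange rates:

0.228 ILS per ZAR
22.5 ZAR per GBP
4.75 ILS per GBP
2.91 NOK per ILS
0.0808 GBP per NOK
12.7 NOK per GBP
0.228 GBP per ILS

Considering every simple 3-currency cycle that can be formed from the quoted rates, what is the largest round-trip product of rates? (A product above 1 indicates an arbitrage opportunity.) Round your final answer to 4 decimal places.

1.1696

ILS→GBP→ZAR→ILS: 0.228 × 22.5 × 0.228 = 1.16964
ILS→NOK→GBP→ILS: 2.91 × 0.0808 × 4.75 = 1.11686
Maximum is ILS→GBP→ZAR→ILS at 1.1696; arbitrage exists.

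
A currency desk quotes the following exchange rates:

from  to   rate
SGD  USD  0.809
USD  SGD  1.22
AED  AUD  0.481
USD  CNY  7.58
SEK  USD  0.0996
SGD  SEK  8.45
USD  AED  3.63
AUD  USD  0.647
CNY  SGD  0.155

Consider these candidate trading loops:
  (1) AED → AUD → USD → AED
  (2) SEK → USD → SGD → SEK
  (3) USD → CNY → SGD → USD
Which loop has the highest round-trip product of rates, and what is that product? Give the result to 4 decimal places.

1.1297

(1) 0.481 × 0.647 × 3.63 = 1.12968
(2) 0.0996 × 1.22 × 8.45 = 1.02678
(3) 7.58 × 0.155 × 0.809 = 0.95049
Highest is cycle (1) at 1.1297 (>1, arbitrage).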